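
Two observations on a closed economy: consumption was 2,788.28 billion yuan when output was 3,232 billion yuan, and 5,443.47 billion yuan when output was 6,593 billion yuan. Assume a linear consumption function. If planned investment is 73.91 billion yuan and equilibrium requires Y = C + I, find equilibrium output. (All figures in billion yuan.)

Y = 1471

MPC = (5443.47 − 2788.28)/(6593 − 3232) = 2655.19/3361 = 0.79
a = 2788.28 − 0.79(3232) = 235
Equilibrium: Y = 235 + 0.79Y + 73.91
0.21Y = 308.91, so Y = 308.91/0.21 = 1471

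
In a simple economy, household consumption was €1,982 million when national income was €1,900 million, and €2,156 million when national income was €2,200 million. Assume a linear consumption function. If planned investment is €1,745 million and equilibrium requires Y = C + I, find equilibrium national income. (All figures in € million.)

MPC = (2156 − 1982)/(2200 − 1900) = 174/300 = 0.58
a = 1982 − 0.58(1900) = 880
Equilibrium: Y = 880 + 0.58Y + 1745
0.42Y = 2625, so Y = 2625/0.42 = 6250

Y = 6250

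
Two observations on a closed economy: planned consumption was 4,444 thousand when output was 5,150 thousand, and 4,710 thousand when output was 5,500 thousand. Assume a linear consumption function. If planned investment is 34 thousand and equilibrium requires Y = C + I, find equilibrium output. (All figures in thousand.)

Y = 2350

MPC = (4710 − 4444)/(5500 − 5150) = 266/350 = 0.76
a = 4444 − 0.76(5150) = 530
Equilibrium: Y = 530 + 0.76Y + 34
0.24Y = 564, so Y = 564/0.24 = 2350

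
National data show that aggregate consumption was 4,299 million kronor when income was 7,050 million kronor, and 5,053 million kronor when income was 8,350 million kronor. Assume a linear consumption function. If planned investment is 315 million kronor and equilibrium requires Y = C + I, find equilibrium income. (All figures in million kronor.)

MPC = (5053 − 4299)/(8350 − 7050) = 754/1300 = 0.58
a = 4299 − 0.58(7050) = 210
Equilibrium: Y = 210 + 0.58Y + 315
0.42Y = 525, so Y = 525/0.42 = 1250

Y = 1250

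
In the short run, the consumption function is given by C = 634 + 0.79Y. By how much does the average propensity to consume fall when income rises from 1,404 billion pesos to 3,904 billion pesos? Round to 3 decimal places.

ΔAPC = 0.289

At Y = 1404: C = 634 + 0.79(1404) = 1743.16, APC = 1743.16/1404 = 1.2416
At Y = 3904: C = 3718.16, APC = 3718.16/3904 = 0.9524
Fall in APC = 1.2416 − 0.9524 = 0.2892 ≈ 0.289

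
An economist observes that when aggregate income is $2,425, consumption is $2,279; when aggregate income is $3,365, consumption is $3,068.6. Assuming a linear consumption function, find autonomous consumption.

a = 242

MPC = ΔC/ΔY = (3068.6 − 2279)/(3365 − 2425) = 789.6/940 = 0.84
a = C − MPC·Y = 2279 − 0.84(2425) = 2279 − 2037 = 242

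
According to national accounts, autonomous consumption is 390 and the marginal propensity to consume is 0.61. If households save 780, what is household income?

Y = 3000

S = Y − C = -390 + 0.39Y
-390 + 0.39Y = 780, so 0.39Y = 1170 and Y = 3000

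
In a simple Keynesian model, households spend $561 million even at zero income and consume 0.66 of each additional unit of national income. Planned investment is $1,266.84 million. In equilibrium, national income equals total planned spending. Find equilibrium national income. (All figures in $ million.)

Y = 5376

Y = C + I = 561 + 0.66Y + 1266.84
Y − 0.66Y = 1827.84
0.34Y = 1827.84, so Y = 1827.84/0.34 = 5376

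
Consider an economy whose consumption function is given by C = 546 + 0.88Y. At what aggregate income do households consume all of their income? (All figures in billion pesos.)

At break-even, C = Y: 546 + 0.88Y = Y
0.12Y = 546, so Y = 546/0.12 = 4550

Y = 4550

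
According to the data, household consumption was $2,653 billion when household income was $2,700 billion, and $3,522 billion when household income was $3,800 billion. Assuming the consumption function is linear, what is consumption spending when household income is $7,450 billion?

MPC = (3522 − 2653)/(3800 − 2700) = 869/1100 = 0.79
a = 2653 − 0.79(2700) = 2653 − 2133 = 520
C = 520 + 0.79(7450) = 520 + 5885.5 = 6405.5

C = 6405.5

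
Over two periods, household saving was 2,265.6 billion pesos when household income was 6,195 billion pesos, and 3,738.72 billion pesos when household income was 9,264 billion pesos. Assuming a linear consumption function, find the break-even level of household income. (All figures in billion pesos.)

MPS = ΔS/ΔY = (3738.72 − 2265.6)/(9264 − 6195) = 1473.12/3069 = 0.48
MPC = 1 − MPS = 0.52
From S(6195) = 2265.6: −a + 0.48(6195) = 2265.6, so a = 2973.6 − 2265.6 = 708
Break-even (S = 0): Y = a/MPS = 708/0.48 = 1475

Y = 1475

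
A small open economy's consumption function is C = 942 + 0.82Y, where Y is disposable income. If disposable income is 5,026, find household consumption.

C = 5063.32

C = 942 + 0.82(5026) = 942 + 4121.32 = 5063.32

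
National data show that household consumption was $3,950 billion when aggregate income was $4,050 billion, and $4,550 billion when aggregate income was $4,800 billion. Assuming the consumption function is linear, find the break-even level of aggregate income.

Y = 3550

MPC = (4550 − 3950)/(4800 − 4050) = 600/750 = 0.8
a = 3950 − 0.8(4050) = 3950 − 3240 = 710
Break-even: Y = a/(1−MPC) = 710/0.2 = 3550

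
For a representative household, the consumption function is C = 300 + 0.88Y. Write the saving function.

S = Y − C = Y − (300 + 0.88Y) = -300 + (1 − 0.88)Y

S = -300 + 0.12Y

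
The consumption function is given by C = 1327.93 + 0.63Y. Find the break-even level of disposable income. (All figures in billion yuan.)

Y = 3589

At break-even, C = Y: 1327.93 + 0.63Y = Y
0.37Y = 1327.93, so Y = 1327.93/0.37 = 3589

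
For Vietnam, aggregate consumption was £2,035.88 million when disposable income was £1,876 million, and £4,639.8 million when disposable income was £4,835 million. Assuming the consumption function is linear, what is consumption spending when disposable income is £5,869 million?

MPC = (4639.8 − 2035.88)/(4835 − 1876) = 2603.92/2959 = 0.88
a = 2035.88 − 0.88(1876) = 2035.88 − 1650.88 = 385
C = 385 + 0.88(5869) = 385 + 5164.72 = 5549.72

C = 5549.72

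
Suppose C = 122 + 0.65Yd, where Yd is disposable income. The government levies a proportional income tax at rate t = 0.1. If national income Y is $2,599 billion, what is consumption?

C = 1642.415

Yd = (1 − 0.1)(2599) = 0.9(2599) = 2339.1
C = 122 + 0.65(2339.1) = 122 + 1520.415 = 1642.415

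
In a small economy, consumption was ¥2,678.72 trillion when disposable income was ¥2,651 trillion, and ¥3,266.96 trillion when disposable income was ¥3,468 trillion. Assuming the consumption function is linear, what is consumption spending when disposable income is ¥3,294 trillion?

C = 3141.68

MPC = (3266.96 − 2678.72)/(3468 − 2651) = 588.24/817 = 0.72
a = 2678.72 − 0.72(2651) = 2678.72 − 1908.72 = 770
C = 770 + 0.72(3294) = 770 + 2371.68 = 3141.68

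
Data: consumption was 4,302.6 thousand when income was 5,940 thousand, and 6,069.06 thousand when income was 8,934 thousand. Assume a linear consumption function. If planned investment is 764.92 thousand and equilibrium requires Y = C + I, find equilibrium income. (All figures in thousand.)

MPC = (6069.06 − 4302.6)/(8934 − 5940) = 1766.46/2994 = 0.59
a = 4302.6 − 0.59(5940) = 798
Equilibrium: Y = 798 + 0.59Y + 764.92
0.41Y = 1562.92, so Y = 1562.92/0.41 = 3812

Y = 3812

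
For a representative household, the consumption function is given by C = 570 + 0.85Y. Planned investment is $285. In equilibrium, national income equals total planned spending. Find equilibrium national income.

Y = 5700

Y = C + I = 570 + 0.85Y + 285
Y − 0.85Y = 855
0.15Y = 855, so Y = 855/0.15 = 5700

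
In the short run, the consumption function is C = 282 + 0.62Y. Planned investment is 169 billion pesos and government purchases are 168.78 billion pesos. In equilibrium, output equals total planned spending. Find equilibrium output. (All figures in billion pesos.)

Y = C + I + G = 282 + 0.62Y + 169 + 168.78
Y − 0.62Y = 619.78
0.38Y = 619.78, so Y = 619.78/0.38 = 1631

Y = 1631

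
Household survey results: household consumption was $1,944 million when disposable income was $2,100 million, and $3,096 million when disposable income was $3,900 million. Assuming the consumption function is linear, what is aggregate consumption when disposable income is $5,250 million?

MPC = (3096 − 1944)/(3900 − 2100) = 1152/1800 = 0.64
a = 1944 − 0.64(2100) = 1944 − 1344 = 600
C = 600 + 0.64(5250) = 600 + 3360 = 3960

C = 3960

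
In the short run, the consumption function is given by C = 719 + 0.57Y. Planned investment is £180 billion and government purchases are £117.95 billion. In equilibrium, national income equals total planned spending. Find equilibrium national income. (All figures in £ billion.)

Y = 2365

Y = C + I + G = 719 + 0.57Y + 180 + 117.95
Y − 0.57Y = 1016.95
0.43Y = 1016.95, so Y = 1016.95/0.43 = 2365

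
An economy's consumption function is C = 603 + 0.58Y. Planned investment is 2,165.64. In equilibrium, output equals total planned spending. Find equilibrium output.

Y = C + I = 603 + 0.58Y + 2165.64
Y − 0.58Y = 2768.64
0.42Y = 2768.64, so Y = 2768.64/0.42 = 6592

Y = 6592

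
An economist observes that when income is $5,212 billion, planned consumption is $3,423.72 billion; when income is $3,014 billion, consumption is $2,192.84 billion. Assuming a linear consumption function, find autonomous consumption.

MPC = ΔC/ΔY = (3423.72 − 2192.84)/(5212 − 3014) = 1230.88/2198 = 0.56
a = C − MPC·Y = 2192.84 − 0.56(3014) = 2192.84 − 1687.84 = 505

a = 505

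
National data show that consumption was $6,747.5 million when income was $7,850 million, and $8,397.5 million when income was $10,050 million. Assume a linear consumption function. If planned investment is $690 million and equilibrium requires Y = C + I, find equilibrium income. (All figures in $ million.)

Y = 6200

MPC = (8397.5 − 6747.5)/(10050 − 7850) = 1650/2200 = 0.75
a = 6747.5 − 0.75(7850) = 860
Equilibrium: Y = 860 + 0.75Y + 690
0.25Y = 1550, so Y = 1550/0.25 = 6200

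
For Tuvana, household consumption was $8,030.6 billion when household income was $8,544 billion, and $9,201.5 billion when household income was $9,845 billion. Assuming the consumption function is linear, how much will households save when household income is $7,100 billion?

S = 369

MPC = (9201.5 − 8030.6)/(9845 − 8544) = 1170.9/1301 = 0.9
a = 8030.6 − 0.9(8544) = 8030.6 − 7689.6 = 341
C = 341 + 0.9(7100) = 6731
S = 7100 − 6731 = 369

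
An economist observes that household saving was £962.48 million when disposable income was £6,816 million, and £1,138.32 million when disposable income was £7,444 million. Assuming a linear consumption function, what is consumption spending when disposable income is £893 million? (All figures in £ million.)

MPS = ΔS/ΔY = (1138.32 − 962.48)/(7444 − 6816) = 175.84/628 = 0.28
MPC = 1 − MPS = 0.72
Autonomous saving = 962.48 − 0.28(6816) = -946, so a = 946
C = 946 + 0.72(893) = 946 + 642.96 = 1588.96

C = 1588.96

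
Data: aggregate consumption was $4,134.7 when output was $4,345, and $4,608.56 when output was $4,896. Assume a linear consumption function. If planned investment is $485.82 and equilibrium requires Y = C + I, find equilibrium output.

Y = 6313

MPC = (4608.56 − 4134.7)/(4896 − 4345) = 473.86/551 = 0.86
a = 4134.7 − 0.86(4345) = 398
Equilibrium: Y = 398 + 0.86Y + 485.82
0.14Y = 883.82, so Y = 883.82/0.14 = 6313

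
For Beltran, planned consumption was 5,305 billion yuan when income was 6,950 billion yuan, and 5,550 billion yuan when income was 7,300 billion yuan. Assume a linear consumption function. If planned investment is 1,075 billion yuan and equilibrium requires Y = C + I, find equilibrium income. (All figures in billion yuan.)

Y = 5050

MPC = (5550 − 5305)/(7300 − 6950) = 245/350 = 0.7
a = 5305 − 0.7(6950) = 440
Equilibrium: Y = 440 + 0.7Y + 1075
0.3Y = 1515, so Y = 1515/0.3 = 5050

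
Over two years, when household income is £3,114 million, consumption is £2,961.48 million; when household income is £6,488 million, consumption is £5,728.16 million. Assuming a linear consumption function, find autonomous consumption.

a = 408

MPC = ΔC/ΔY = (5728.16 − 2961.48)/(6488 − 3114) = 2766.68/3374 = 0.82
a = C − MPC·Y = 2961.48 − 0.82(3114) = 2961.48 − 2553.48 = 408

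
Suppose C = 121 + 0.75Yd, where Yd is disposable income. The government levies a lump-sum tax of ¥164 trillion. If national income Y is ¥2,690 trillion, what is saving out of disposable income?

S = 510.5

Yd = Y − T = 2690 − 164 = 2526
C = 121 + 0.75(2526) = 121 + 1894.5 = 2015.5
S = Yd − C = 2526 − 2015.5 = 510.5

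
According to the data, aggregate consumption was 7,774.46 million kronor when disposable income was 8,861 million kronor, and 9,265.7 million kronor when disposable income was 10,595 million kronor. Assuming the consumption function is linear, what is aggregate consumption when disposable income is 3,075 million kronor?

MPC = (9265.7 − 7774.46)/(10595 − 8861) = 1491.24/1734 = 0.86
a = 7774.46 − 0.86(8861) = 7774.46 − 7620.46 = 154
C = 154 + 0.86(3075) = 154 + 2644.5 = 2798.5

C = 2798.5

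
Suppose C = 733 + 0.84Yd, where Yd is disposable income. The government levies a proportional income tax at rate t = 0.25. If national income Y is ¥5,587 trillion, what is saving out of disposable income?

Yd = (1 − 0.25)(5587) = 0.75(5587) = 4190.25
C = 733 + 0.84(4190.25) = 733 + 3519.81 = 4252.81
S = Yd − C = 4190.25 − 4252.81 = -62.56

S = -62.56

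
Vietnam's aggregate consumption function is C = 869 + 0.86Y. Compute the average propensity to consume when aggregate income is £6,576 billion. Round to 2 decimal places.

C = 869 + 0.86(6576) = 6524.36
APC = C/Y = 6524.36/6576 = 0.99

APC = 0.99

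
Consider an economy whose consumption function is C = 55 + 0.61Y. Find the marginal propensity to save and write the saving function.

MPS = 0.39; S = -55 + 0.39Y

MPS = 1 − MPC = 1 − 0.61 = 0.39
S = Y − C = -55 + 0.39Y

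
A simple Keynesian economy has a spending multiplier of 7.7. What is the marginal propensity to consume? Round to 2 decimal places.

MPC = 0.87

k = 1/(1 − MPC), so 1 − MPC = 1/k = 1/7.7 = 0.1299
MPC = 1 − 0.1299 = 0.87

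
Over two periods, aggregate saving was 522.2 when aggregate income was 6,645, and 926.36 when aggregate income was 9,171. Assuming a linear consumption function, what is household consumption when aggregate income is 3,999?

C = 3900.16

MPS = ΔS/ΔY = (926.36 − 522.2)/(9171 − 6645) = 404.16/2526 = 0.16
MPC = 1 − MPS = 0.84
Autonomous saving = 522.2 − 0.16(6645) = -541, so a = 541
C = 541 + 0.84(3999) = 541 + 3359.16 = 3900.16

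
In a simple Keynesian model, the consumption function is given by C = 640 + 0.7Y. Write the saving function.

S = -640 + 0.3Y

S = Y − C = Y − (640 + 0.7Y) = -640 + (1 − 0.7)Y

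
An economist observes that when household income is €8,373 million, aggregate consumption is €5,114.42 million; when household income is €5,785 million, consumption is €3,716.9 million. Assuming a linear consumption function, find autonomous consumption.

MPC = ΔC/ΔY = (5114.42 − 3716.9)/(8373 − 5785) = 1397.52/2588 = 0.54
a = C − MPC·Y = 3716.9 − 0.54(5785) = 3716.9 − 3123.9 = 593

a = 593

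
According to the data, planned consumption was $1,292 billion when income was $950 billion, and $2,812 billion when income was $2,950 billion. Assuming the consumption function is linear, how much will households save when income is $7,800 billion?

MPC = (2812 − 1292)/(2950 − 950) = 1520/2000 = 0.76
a = 1292 − 0.76(950) = 1292 − 722 = 570
C = 570 + 0.76(7800) = 6498
S = 7800 − 6498 = 1302

S = 1302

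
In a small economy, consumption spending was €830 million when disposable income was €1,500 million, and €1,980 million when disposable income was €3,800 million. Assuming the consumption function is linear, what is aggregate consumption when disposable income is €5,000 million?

C = 2580

MPC = (1980 − 830)/(3800 − 1500) = 1150/2300 = 0.5
a = 830 − 0.5(1500) = 830 − 750 = 80
C = 80 + 0.5(5000) = 80 + 2500 = 2580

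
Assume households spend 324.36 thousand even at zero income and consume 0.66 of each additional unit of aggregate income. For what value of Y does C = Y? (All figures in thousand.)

Y = 954

At break-even, C = Y: 324.36 + 0.66Y = Y
0.34Y = 324.36, so Y = 324.36/0.34 = 954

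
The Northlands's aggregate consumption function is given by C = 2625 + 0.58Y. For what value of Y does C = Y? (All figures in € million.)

Y = 6250

At break-even, C = Y: 2625 + 0.58Y = Y
0.42Y = 2625, so Y = 2625/0.42 = 6250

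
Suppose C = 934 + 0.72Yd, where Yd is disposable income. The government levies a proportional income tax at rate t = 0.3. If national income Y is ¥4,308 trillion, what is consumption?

Yd = (1 − 0.3)(4308) = 0.7(4308) = 3015.6
C = 934 + 0.72(3015.6) = 934 + 2171.232 = 3105.232

C = 3105.232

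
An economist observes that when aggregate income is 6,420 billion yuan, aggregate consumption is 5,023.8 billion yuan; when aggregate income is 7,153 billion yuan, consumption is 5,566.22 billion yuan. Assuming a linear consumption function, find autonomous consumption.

MPC = ΔC/ΔY = (5566.22 − 5023.8)/(7153 − 6420) = 542.42/733 = 0.74
a = C − MPC·Y = 5023.8 − 0.74(6420) = 5023.8 − 4750.8 = 273

a = 273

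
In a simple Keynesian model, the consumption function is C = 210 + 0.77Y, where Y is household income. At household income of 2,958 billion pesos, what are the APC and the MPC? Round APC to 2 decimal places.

MPC = 0.77 (the slope of the consumption function)
C = 210 + 0.77(2958) = 2487.66, so APC = 2487.66/2958 = 0.84

APC = 0.84; MPC = 0.77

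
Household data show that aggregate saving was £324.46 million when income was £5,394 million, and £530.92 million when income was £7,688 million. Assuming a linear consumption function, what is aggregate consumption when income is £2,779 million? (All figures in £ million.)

C = 2689.89

MPS = ΔS/ΔY = (530.92 − 324.46)/(7688 − 5394) = 206.46/2294 = 0.09
MPC = 1 − MPS = 0.91
Autonomous saving = 324.46 − 0.09(5394) = -161, so a = 161
C = 161 + 0.91(2779) = 161 + 2528.89 = 2689.89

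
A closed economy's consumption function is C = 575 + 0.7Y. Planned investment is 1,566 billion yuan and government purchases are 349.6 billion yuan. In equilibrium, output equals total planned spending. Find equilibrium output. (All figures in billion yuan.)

Y = 8302

Y = C + I + G = 575 + 0.7Y + 1566 + 349.6
Y − 0.7Y = 2490.6
0.3Y = 2490.6, so Y = 2490.6/0.3 = 8302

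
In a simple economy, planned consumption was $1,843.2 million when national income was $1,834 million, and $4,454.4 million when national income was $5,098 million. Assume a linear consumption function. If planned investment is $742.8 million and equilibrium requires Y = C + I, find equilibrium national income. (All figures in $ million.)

MPC = (4454.4 − 1843.2)/(5098 − 1834) = 2611.2/3264 = 0.8
a = 1843.2 − 0.8(1834) = 376
Equilibrium: Y = 376 + 0.8Y + 742.8
0.2Y = 1118.8, so Y = 1118.8/0.2 = 5594

Y = 5594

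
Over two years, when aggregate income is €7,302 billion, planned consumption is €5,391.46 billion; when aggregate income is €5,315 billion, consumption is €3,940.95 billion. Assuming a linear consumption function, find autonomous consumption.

MPC = ΔC/ΔY = (5391.46 − 3940.95)/(7302 − 5315) = 1450.51/1987 = 0.73
a = C − MPC·Y = 3940.95 − 0.73(5315) = 3940.95 − 3879.95 = 61

a = 61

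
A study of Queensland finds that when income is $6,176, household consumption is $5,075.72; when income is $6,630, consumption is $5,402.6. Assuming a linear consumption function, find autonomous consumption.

a = 629

MPC = ΔC/ΔY = (5402.6 − 5075.72)/(6630 − 6176) = 326.88/454 = 0.72
a = C − MPC·Y = 5075.72 − 0.72(6176) = 5075.72 − 4446.72 = 629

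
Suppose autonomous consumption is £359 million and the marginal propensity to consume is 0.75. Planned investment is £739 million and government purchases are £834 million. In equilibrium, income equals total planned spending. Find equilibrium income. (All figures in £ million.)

Y = C + I + G = 359 + 0.75Y + 739 + 834
Y − 0.75Y = 1932
0.25Y = 1932, so Y = 1932/0.25 = 7728

Y = 7728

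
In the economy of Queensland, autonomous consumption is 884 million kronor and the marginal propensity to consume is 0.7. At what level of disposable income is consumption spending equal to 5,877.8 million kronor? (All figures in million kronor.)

Y = 7134

884 + 0.7Y = 5877.8
0.7Y = 4993.8, so Y = 4993.8/0.7 = 7134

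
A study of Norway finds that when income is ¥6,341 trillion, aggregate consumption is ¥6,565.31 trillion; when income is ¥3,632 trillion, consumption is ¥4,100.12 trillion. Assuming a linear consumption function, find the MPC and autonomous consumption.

MPC = 0.91; a = 795

MPC = ΔC/ΔY = (6565.31 − 4100.12)/(6341 − 3632) = 2465.19/2709 = 0.91
a = C − MPC·Y = 4100.12 − 0.91(3632) = 4100.12 − 3305.12 = 795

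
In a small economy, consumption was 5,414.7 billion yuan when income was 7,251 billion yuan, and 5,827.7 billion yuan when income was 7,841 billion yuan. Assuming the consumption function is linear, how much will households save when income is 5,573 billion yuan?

S = 1332.9

MPC = (5827.7 − 5414.7)/(7841 − 7251) = 413/590 = 0.7
a = 5414.7 − 0.7(7251) = 5414.7 − 5075.7 = 339
C = 339 + 0.7(5573) = 4240.1
S = 5573 − 4240.1 = 1332.9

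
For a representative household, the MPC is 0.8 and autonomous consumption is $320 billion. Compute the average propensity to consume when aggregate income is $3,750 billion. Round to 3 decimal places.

APC = 0.885

C = 320 + 0.8(3750) = 3320
APC = C/Y = 3320/3750 = 0.885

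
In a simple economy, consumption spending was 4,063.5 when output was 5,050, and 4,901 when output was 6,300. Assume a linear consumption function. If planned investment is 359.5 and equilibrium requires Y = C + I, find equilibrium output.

Y = 3150

MPC = (4901 − 4063.5)/(6300 − 5050) = 837.5/1250 = 0.67
a = 4063.5 − 0.67(5050) = 680
Equilibrium: Y = 680 + 0.67Y + 359.5
0.33Y = 1039.5, so Y = 1039.5/0.33 = 3150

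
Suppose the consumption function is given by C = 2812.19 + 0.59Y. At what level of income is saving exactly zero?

Y = 6859

At break-even, C = Y: 2812.19 + 0.59Y = Y
0.41Y = 2812.19, so Y = 2812.19/0.41 = 6859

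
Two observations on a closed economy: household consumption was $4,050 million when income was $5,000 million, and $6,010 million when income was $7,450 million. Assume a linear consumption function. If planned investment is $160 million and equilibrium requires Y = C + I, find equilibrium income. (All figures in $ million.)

Y = 1050

MPC = (6010 − 4050)/(7450 − 5000) = 1960/2450 = 0.8
a = 4050 − 0.8(5000) = 50
Equilibrium: Y = 50 + 0.8Y + 160
0.2Y = 210, so Y = 210/0.2 = 1050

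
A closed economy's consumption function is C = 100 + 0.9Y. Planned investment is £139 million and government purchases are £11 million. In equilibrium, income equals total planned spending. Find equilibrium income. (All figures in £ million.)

Y = C + I + G = 100 + 0.9Y + 139 + 11
Y − 0.9Y = 250
0.1Y = 250, so Y = 250/0.1 = 2500

Y = 2500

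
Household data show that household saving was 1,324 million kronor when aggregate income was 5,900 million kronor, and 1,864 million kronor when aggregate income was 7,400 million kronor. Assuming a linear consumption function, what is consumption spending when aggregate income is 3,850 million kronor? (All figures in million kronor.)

MPS = ΔS/ΔY = (1864 − 1324)/(7400 − 5900) = 540/1500 = 0.36
MPC = 1 − MPS = 0.64
Autonomous saving = 1324 − 0.36(5900) = -800, so a = 800
C = 800 + 0.64(3850) = 800 + 2464 = 3264

C = 3264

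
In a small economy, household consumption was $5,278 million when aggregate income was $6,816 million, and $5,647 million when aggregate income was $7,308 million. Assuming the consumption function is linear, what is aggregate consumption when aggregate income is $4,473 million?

MPC = (5647 − 5278)/(7308 − 6816) = 369/492 = 0.75
a = 5278 − 0.75(6816) = 5278 − 5112 = 166
C = 166 + 0.75(4473) = 166 + 3354.75 = 3520.75

C = 3520.75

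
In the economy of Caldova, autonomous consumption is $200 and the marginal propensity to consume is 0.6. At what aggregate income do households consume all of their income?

At break-even, C = Y: 200 + 0.6Y = Y
0.4Y = 200, so Y = 200/0.4 = 500

Y = 500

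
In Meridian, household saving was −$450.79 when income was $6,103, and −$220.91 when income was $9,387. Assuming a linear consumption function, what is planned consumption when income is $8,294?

MPS = ΔS/ΔY = (-220.91 − (-450.79))/(9387 − 6103) = 229.88/3284 = 0.07
MPC = 1 − MPS = 0.93
Autonomous saving = -450.79 − 0.07(6103) = -878, so a = 878
C = 878 + 0.93(8294) = 878 + 7713.42 = 8591.42

C = 8591.42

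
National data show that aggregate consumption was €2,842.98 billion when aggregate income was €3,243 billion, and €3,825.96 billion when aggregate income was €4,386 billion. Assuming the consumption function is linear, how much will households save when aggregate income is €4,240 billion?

MPC = (3825.96 − 2842.98)/(4386 − 3243) = 982.98/1143 = 0.86
a = 2842.98 − 0.86(3243) = 2842.98 − 2788.98 = 54
C = 54 + 0.86(4240) = 3700.4
S = 4240 − 3700.4 = 539.6

S = 539.6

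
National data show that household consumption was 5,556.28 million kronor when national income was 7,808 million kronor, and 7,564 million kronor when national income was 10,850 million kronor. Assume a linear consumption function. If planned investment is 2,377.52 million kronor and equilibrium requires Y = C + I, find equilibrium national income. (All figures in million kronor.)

MPC = (7564 − 5556.28)/(10850 − 7808) = 2007.72/3042 = 0.66
a = 5556.28 − 0.66(7808) = 403
Equilibrium: Y = 403 + 0.66Y + 2377.52
0.34Y = 2780.52, so Y = 2780.52/0.34 = 8178

Y = 8178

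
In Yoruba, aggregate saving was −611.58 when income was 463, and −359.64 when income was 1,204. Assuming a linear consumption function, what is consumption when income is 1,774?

C = 1939.84

MPS = ΔS/ΔY = (-359.64 − (-611.58))/(1204 − 463) = 251.94/741 = 0.34
MPC = 1 − MPS = 0.66
Autonomous saving = -611.58 − 0.34(463) = -769, so a = 769
C = 769 + 0.66(1774) = 769 + 1170.84 = 1939.84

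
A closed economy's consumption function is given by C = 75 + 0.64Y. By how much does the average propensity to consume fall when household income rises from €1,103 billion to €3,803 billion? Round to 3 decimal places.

At Y = 1103: C = 75 + 0.64(1103) = 780.92, APC = 780.92/1103 = 0.7080
At Y = 3803: C = 2508.92, APC = 2508.92/3803 = 0.6597
Fall in APC = 0.7080 − 0.6597 = 0.0483 ≈ 0.048

ΔAPC = 0.048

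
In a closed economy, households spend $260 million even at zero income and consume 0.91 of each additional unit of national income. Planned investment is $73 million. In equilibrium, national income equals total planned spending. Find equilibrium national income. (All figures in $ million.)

Y = 3700

Y = C + I = 260 + 0.91Y + 73
Y − 0.91Y = 333
0.09Y = 333, so Y = 333/0.09 = 3700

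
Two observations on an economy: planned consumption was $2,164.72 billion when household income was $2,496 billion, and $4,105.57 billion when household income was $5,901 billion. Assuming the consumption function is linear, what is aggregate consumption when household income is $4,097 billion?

C = 3077.29

MPC = (4105.57 − 2164.72)/(5901 − 2496) = 1940.85/3405 = 0.57
a = 2164.72 − 0.57(2496) = 2164.72 − 1422.72 = 742
C = 742 + 0.57(4097) = 742 + 2335.29 = 3077.29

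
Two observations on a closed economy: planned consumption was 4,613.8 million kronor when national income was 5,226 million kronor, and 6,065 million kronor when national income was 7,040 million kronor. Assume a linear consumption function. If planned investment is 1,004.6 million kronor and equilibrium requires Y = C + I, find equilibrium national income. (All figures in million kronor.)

Y = 7188

MPC = (6065 − 4613.8)/(7040 − 5226) = 1451.2/1814 = 0.8
a = 4613.8 − 0.8(5226) = 433
Equilibrium: Y = 433 + 0.8Y + 1004.6
0.2Y = 1437.6, so Y = 1437.6/0.2 = 7188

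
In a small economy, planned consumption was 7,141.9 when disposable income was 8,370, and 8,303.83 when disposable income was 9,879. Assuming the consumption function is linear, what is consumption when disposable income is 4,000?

MPC = (8303.83 − 7141.9)/(9879 − 8370) = 1161.93/1509 = 0.77
a = 7141.9 − 0.77(8370) = 7141.9 − 6444.9 = 697
C = 697 + 0.77(4000) = 697 + 3080 = 3777

C = 3777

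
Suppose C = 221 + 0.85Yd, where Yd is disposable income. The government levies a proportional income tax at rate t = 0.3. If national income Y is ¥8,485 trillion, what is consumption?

Yd = (1 − 0.3)(8485) = 0.7(8485) = 5939.5
C = 221 + 0.85(5939.5) = 221 + 5048.575 = 5269.575

C = 5269.575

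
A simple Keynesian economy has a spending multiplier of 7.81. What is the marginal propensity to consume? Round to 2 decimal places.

k = 1/(1 − MPC), so 1 − MPC = 1/k = 1/7.81 = 0.1280
MPC = 1 − 0.1280 = 0.87

MPC = 0.87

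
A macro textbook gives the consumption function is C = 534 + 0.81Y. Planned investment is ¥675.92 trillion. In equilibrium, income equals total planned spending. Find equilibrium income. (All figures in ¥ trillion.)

Y = C + I = 534 + 0.81Y + 675.92
Y − 0.81Y = 1209.92
0.19Y = 1209.92, so Y = 1209.92/0.19 = 6368

Y = 6368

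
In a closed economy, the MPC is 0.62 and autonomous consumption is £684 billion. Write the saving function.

S = Y − C = Y − (684 + 0.62Y) = -684 + (1 − 0.62)Y

S = -684 + 0.38Y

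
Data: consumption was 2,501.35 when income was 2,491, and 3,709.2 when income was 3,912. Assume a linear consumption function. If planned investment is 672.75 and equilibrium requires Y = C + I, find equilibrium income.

Y = 7045

MPC = (3709.2 − 2501.35)/(3912 − 2491) = 1207.85/1421 = 0.85
a = 2501.35 − 0.85(2491) = 384
Equilibrium: Y = 384 + 0.85Y + 672.75
0.15Y = 1056.75, so Y = 1056.75/0.15 = 7045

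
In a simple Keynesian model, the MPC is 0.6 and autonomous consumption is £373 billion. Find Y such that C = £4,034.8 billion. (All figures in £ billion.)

373 + 0.6Y = 4034.8
0.6Y = 3661.8, so Y = 3661.8/0.6 = 6103

Y = 6103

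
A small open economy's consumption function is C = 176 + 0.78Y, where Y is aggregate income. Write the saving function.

S = -176 + 0.22Y

S = Y − C = Y − (176 + 0.78Y) = -176 + (1 − 0.78)Y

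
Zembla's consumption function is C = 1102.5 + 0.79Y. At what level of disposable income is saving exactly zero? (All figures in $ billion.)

Y = 5250

At break-even, C = Y: 1102.5 + 0.79Y = Y
0.21Y = 1102.5, so Y = 1102.5/0.21 = 5250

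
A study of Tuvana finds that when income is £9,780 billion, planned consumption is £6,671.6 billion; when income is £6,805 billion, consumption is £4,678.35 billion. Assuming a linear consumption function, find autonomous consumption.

a = 119

MPC = ΔC/ΔY = (6671.6 − 4678.35)/(9780 − 6805) = 1993.25/2975 = 0.67
a = C − MPC·Y = 4678.35 − 0.67(6805) = 4678.35 − 4559.35 = 119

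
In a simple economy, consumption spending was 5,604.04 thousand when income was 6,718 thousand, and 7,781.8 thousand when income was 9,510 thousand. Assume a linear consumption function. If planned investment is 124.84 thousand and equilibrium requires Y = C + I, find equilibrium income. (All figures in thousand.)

MPC = (7781.8 − 5604.04)/(9510 − 6718) = 2177.76/2792 = 0.78
a = 5604.04 − 0.78(6718) = 364
Equilibrium: Y = 364 + 0.78Y + 124.84
0.22Y = 488.84, so Y = 488.84/0.22 = 2222

Y = 2222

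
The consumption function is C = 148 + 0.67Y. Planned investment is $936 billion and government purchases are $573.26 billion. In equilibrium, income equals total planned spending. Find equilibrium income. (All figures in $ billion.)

Y = C + I + G = 148 + 0.67Y + 936 + 573.26
Y − 0.67Y = 1657.26
0.33Y = 1657.26, so Y = 1657.26/0.33 = 5022

Y = 5022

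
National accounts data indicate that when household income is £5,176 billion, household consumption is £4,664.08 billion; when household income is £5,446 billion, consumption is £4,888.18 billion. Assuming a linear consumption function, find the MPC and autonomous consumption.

MPC = 0.83; a = 368

MPC = ΔC/ΔY = (4888.18 − 4664.08)/(5446 − 5176) = 224.1/270 = 0.83
a = C − MPC·Y = 4664.08 − 0.83(5176) = 4664.08 − 4296.08 = 368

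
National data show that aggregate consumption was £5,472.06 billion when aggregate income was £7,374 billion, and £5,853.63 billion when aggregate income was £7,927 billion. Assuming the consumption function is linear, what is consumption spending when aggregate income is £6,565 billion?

MPC = (5853.63 − 5472.06)/(7927 − 7374) = 381.57/553 = 0.69
a = 5472.06 − 0.69(7374) = 5472.06 − 5088.06 = 384
C = 384 + 0.69(6565) = 384 + 4529.85 = 4913.85

C = 4913.85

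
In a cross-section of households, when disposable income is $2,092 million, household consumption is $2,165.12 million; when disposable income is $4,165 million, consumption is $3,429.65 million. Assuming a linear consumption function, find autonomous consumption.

MPC = ΔC/ΔY = (3429.65 − 2165.12)/(4165 − 2092) = 1264.53/2073 = 0.61
a = C − MPC·Y = 2165.12 − 0.61(2092) = 2165.12 − 1276.12 = 889

a = 889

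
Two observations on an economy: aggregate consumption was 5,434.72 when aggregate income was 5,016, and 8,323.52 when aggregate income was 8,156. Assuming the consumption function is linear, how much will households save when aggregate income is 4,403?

S = -467.76

MPC = (8323.52 − 5434.72)/(8156 − 5016) = 2888.8/3140 = 0.92
a = 5434.72 − 0.92(5016) = 5434.72 − 4614.72 = 820
C = 820 + 0.92(4403) = 4870.76
S = 4403 − 4870.76 = -467.76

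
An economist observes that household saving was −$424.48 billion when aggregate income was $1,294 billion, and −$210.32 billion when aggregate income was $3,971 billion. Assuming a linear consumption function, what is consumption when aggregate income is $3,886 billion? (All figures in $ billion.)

MPS = ΔS/ΔY = (-210.32 − (-424.48))/(3971 − 1294) = 214.16/2677 = 0.08
MPC = 1 − MPS = 0.92
Autonomous saving = -424.48 − 0.08(1294) = -528, so a = 528
C = 528 + 0.92(3886) = 528 + 3575.12 = 4103.12

C = 4103.12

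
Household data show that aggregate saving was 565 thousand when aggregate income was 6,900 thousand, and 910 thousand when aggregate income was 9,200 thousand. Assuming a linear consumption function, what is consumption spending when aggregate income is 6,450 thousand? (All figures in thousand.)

C = 5952.5

MPS = ΔS/ΔY = (910 − 565)/(9200 − 6900) = 345/2300 = 0.15
MPC = 1 − MPS = 0.85
Autonomous saving = 565 − 0.15(6900) = -470, so a = 470
C = 470 + 0.85(6450) = 470 + 5482.5 = 5952.5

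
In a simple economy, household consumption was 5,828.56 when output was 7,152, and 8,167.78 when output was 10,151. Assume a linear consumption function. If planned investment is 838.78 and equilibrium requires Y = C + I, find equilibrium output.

Y = 4949

MPC = (8167.78 − 5828.56)/(10151 − 7152) = 2339.22/2999 = 0.78
a = 5828.56 − 0.78(7152) = 250
Equilibrium: Y = 250 + 0.78Y + 838.78
0.22Y = 1088.78, so Y = 1088.78/0.22 = 4949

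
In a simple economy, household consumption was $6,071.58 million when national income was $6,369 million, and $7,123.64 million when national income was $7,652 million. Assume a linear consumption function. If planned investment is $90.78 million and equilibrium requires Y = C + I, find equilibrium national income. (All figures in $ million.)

Y = 5221

MPC = (7123.64 − 6071.58)/(7652 − 6369) = 1052.06/1283 = 0.82
a = 6071.58 − 0.82(6369) = 849
Equilibrium: Y = 849 + 0.82Y + 90.78
0.18Y = 939.78, so Y = 939.78/0.18 = 5221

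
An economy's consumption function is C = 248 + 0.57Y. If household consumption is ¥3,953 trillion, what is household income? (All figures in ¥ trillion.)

Y = 6500

248 + 0.57Y = 3953
0.57Y = 3705, so Y = 3705/0.57 = 6500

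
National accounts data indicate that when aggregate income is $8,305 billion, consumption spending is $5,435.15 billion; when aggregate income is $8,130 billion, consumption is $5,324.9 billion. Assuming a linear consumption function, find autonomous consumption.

MPC = ΔC/ΔY = (5435.15 − 5324.9)/(8305 − 8130) = 110.25/175 = 0.63
a = C − MPC·Y = 5324.9 − 0.63(8130) = 5324.9 − 5121.9 = 203

a = 203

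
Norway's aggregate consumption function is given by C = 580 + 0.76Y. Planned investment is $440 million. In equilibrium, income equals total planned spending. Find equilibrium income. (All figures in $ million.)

Y = C + I = 580 + 0.76Y + 440
Y − 0.76Y = 1020
0.24Y = 1020, so Y = 1020/0.24 = 4250

Y = 4250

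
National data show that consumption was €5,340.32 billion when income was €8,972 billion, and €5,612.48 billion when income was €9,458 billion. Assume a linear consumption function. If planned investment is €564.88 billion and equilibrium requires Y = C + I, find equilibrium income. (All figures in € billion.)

MPC = (5612.48 − 5340.32)/(9458 − 8972) = 272.16/486 = 0.56
a = 5340.32 − 0.56(8972) = 316
Equilibrium: Y = 316 + 0.56Y + 564.88
0.44Y = 880.88, so Y = 880.88/0.44 = 2002

Y = 2002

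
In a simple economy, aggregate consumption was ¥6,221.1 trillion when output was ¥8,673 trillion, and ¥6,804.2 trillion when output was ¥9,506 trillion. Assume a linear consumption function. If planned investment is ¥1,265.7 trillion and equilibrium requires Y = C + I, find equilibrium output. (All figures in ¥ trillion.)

MPC = (6804.2 − 6221.1)/(9506 − 8673) = 583.1/833 = 0.7
a = 6221.1 − 0.7(8673) = 150
Equilibrium: Y = 150 + 0.7Y + 1265.7
0.3Y = 1415.7, so Y = 1415.7/0.3 = 4719

Y = 4719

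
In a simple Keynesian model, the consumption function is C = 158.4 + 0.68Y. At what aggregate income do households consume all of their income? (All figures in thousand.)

At break-even, C = Y: 158.4 + 0.68Y = Y
0.32Y = 158.4, so Y = 158.4/0.32 = 495

Y = 495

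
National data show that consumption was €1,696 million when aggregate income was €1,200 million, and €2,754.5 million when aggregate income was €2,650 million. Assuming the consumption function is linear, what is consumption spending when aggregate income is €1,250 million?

C = 1732.5

MPC = (2754.5 − 1696)/(2650 − 1200) = 1058.5/1450 = 0.73
a = 1696 − 0.73(1200) = 1696 − 876 = 820
C = 820 + 0.73(1250) = 820 + 912.5 = 1732.5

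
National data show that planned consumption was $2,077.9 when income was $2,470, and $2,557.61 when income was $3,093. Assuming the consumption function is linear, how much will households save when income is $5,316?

MPC = (2557.61 − 2077.9)/(3093 − 2470) = 479.71/623 = 0.77
a = 2077.9 − 0.77(2470) = 2077.9 − 1901.9 = 176
C = 176 + 0.77(5316) = 4269.32
S = 5316 − 4269.32 = 1046.68

S = 1046.68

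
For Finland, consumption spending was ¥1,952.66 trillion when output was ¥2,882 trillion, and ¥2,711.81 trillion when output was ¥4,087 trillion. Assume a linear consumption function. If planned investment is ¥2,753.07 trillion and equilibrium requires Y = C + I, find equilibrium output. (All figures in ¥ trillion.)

MPC = (2711.81 − 1952.66)/(4087 − 2882) = 759.15/1205 = 0.63
a = 1952.66 − 0.63(2882) = 137
Equilibrium: Y = 137 + 0.63Y + 2753.07
0.37Y = 2890.07, so Y = 2890.07/0.37 = 7811

Y = 7811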